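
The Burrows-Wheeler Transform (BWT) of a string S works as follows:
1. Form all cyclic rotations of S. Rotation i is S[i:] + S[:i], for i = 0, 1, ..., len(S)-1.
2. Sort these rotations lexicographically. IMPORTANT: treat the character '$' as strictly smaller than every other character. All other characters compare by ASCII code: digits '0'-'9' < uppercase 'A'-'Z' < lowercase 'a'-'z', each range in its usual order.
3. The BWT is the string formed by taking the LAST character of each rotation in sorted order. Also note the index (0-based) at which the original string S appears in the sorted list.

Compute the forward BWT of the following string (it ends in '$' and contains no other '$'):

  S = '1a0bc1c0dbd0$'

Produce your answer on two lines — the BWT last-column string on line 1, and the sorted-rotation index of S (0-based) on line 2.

Answer: 0dac$c10d1bb0
4

Derivation:
All 13 rotations (rotation i = S[i:]+S[:i]):
  rot[0] = 1a0bc1c0dbd0$
  rot[1] = a0bc1c0dbd0$1
  rot[2] = 0bc1c0dbd0$1a
  rot[3] = bc1c0dbd0$1a0
  rot[4] = c1c0dbd0$1a0b
  rot[5] = 1c0dbd0$1a0bc
  rot[6] = c0dbd0$1a0bc1
  rot[7] = 0dbd0$1a0bc1c
  rot[8] = dbd0$1a0bc1c0
  rot[9] = bd0$1a0bc1c0d
  rot[10] = d0$1a0bc1c0db
  rot[11] = 0$1a0bc1c0dbd
  rot[12] = $1a0bc1c0dbd0
Sorted (with $ < everything):
  sorted[0] = $1a0bc1c0dbd0  (last char: '0')
  sorted[1] = 0$1a0bc1c0dbd  (last char: 'd')
  sorted[2] = 0bc1c0dbd0$1a  (last char: 'a')
  sorted[3] = 0dbd0$1a0bc1c  (last char: 'c')
  sorted[4] = 1a0bc1c0dbd0$  (last char: '$')
  sorted[5] = 1c0dbd0$1a0bc  (last char: 'c')
  sorted[6] = a0bc1c0dbd0$1  (last char: '1')
  sorted[7] = bc1c0dbd0$1a0  (last char: '0')
  sorted[8] = bd0$1a0bc1c0d  (last char: 'd')
  sorted[9] = c0dbd0$1a0bc1  (last char: '1')
  sorted[10] = c1c0dbd0$1a0b  (last char: 'b')
  sorted[11] = d0$1a0bc1c0db  (last char: 'b')
  sorted[12] = dbd0$1a0bc1c0  (last char: '0')
Last column: 0dac$c10d1bb0
Original string S is at sorted index 4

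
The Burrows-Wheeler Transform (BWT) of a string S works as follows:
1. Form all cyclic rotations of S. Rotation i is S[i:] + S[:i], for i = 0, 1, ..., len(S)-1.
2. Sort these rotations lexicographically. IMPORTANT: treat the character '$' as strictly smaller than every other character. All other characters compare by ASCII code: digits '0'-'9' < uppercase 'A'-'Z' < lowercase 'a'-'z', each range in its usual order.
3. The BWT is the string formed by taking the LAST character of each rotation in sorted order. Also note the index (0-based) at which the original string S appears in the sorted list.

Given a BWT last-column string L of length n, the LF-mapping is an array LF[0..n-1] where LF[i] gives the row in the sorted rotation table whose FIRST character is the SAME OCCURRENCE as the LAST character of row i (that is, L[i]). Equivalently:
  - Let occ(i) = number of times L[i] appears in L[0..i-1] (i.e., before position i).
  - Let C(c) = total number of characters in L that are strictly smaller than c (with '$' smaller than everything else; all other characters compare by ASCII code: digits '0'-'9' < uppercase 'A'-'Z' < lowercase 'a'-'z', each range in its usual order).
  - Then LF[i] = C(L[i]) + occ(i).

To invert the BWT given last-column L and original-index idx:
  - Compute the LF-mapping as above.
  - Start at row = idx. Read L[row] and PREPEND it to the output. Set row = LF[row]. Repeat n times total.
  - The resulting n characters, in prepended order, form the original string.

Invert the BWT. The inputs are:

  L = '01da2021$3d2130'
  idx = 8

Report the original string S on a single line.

Answer: 21a0d323d01210$

Derivation:
LF mapping: 1 4 13 12 7 2 8 5 0 10 14 9 6 11 3
Walk LF starting at row 8, prepending L[row]:
  step 1: row=8, L[8]='$', prepend. Next row=LF[8]=0
  step 2: row=0, L[0]='0', prepend. Next row=LF[0]=1
  step 3: row=1, L[1]='1', prepend. Next row=LF[1]=4
  step 4: row=4, L[4]='2', prepend. Next row=LF[4]=7
  step 5: row=7, L[7]='1', prepend. Next row=LF[7]=5
  step 6: row=5, L[5]='0', prepend. Next row=LF[5]=2
  step 7: row=2, L[2]='d', prepend. Next row=LF[2]=13
  step 8: row=13, L[13]='3', prepend. Next row=LF[13]=11
  step 9: row=11, L[11]='2', prepend. Next row=LF[11]=9
  step 10: row=9, L[9]='3', prepend. Next row=LF[9]=10
  step 11: row=10, L[10]='d', prepend. Next row=LF[10]=14
  step 12: row=14, L[14]='0', prepend. Next row=LF[14]=3
  step 13: row=3, L[3]='a', prepend. Next row=LF[3]=12
  step 14: row=12, L[12]='1', prepend. Next row=LF[12]=6
  step 15: row=6, L[6]='2', prepend. Next row=LF[6]=8
Reversed output: 21a0d323d01210$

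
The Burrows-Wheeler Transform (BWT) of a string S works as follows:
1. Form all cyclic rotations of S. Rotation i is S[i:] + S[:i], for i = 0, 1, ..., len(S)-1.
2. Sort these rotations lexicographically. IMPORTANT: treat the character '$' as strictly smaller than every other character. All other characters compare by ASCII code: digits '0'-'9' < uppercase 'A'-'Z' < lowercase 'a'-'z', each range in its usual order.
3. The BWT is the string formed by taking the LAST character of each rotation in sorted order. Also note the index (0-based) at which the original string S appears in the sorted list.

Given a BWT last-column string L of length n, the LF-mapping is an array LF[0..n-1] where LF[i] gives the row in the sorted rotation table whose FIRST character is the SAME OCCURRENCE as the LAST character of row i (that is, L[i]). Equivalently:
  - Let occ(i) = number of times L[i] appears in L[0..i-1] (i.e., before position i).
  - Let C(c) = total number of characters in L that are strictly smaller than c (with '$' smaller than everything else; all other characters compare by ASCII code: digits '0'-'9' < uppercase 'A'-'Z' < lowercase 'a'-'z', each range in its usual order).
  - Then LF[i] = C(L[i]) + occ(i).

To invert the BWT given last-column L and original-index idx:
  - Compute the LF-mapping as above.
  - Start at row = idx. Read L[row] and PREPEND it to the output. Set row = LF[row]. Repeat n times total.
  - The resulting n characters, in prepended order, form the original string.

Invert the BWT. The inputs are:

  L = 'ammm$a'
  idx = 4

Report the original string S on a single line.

LF mapping: 1 3 4 5 0 2
Walk LF starting at row 4, prepending L[row]:
  step 1: row=4, L[4]='$', prepend. Next row=LF[4]=0
  step 2: row=0, L[0]='a', prepend. Next row=LF[0]=1
  step 3: row=1, L[1]='m', prepend. Next row=LF[1]=3
  step 4: row=3, L[3]='m', prepend. Next row=LF[3]=5
  step 5: row=5, L[5]='a', prepend. Next row=LF[5]=2
  step 6: row=2, L[2]='m', prepend. Next row=LF[2]=4
Reversed output: mamma$

Answer: mamma$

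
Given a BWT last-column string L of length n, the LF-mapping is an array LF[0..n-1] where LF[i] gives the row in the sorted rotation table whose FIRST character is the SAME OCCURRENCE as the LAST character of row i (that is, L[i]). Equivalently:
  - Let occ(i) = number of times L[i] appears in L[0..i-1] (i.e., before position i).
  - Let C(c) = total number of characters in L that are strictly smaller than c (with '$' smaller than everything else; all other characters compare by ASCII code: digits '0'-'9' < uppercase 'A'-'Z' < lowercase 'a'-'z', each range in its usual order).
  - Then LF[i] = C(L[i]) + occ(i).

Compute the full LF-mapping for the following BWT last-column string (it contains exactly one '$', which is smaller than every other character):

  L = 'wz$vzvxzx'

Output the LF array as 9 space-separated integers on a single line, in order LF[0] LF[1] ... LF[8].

Char counts: '$':1, 'v':2, 'w':1, 'x':2, 'z':3
C (first-col start): C('$')=0, C('v')=1, C('w')=3, C('x')=4, C('z')=6
L[0]='w': occ=0, LF[0]=C('w')+0=3+0=3
L[1]='z': occ=0, LF[1]=C('z')+0=6+0=6
L[2]='$': occ=0, LF[2]=C('$')+0=0+0=0
L[3]='v': occ=0, LF[3]=C('v')+0=1+0=1
L[4]='z': occ=1, LF[4]=C('z')+1=6+1=7
L[5]='v': occ=1, LF[5]=C('v')+1=1+1=2
L[6]='x': occ=0, LF[6]=C('x')+0=4+0=4
L[7]='z': occ=2, LF[7]=C('z')+2=6+2=8
L[8]='x': occ=1, LF[8]=C('x')+1=4+1=5

Answer: 3 6 0 1 7 2 4 8 5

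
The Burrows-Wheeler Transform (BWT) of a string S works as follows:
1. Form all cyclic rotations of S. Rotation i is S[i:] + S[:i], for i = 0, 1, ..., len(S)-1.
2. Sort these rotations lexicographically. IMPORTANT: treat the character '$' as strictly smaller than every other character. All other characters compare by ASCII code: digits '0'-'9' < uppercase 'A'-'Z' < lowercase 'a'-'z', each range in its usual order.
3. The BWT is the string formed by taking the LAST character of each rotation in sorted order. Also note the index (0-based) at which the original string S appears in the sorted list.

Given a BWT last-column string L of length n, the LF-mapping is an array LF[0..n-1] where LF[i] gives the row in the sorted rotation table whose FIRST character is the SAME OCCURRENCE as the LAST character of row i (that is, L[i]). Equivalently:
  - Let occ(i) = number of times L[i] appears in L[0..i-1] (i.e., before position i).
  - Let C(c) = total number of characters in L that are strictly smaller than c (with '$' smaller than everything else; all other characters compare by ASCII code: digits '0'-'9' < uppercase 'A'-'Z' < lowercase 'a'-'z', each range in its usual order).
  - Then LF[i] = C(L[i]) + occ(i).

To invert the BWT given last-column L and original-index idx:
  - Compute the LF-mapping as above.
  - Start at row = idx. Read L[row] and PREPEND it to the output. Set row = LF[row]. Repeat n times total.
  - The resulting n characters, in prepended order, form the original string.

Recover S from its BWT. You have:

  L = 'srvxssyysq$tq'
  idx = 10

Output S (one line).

Answer: xrqvqystysss$

Derivation:
LF mapping: 4 3 9 10 5 6 11 12 7 1 0 8 2
Walk LF starting at row 10, prepending L[row]:
  step 1: row=10, L[10]='$', prepend. Next row=LF[10]=0
  step 2: row=0, L[0]='s', prepend. Next row=LF[0]=4
  step 3: row=4, L[4]='s', prepend. Next row=LF[4]=5
  step 4: row=5, L[5]='s', prepend. Next row=LF[5]=6
  step 5: row=6, L[6]='y', prepend. Next row=LF[6]=11
  step 6: row=11, L[11]='t', prepend. Next row=LF[11]=8
  step 7: row=8, L[8]='s', prepend. Next row=LF[8]=7
  step 8: row=7, L[7]='y', prepend. Next row=LF[7]=12
  step 9: row=12, L[12]='q', prepend. Next row=LF[12]=2
  step 10: row=2, L[2]='v', prepend. Next row=LF[2]=9
  step 11: row=9, L[9]='q', prepend. Next row=LF[9]=1
  step 12: row=1, L[1]='r', prepend. Next row=LF[1]=3
  step 13: row=3, L[3]='x', prepend. Next row=LF[3]=10
Reversed output: xrqvqystysss$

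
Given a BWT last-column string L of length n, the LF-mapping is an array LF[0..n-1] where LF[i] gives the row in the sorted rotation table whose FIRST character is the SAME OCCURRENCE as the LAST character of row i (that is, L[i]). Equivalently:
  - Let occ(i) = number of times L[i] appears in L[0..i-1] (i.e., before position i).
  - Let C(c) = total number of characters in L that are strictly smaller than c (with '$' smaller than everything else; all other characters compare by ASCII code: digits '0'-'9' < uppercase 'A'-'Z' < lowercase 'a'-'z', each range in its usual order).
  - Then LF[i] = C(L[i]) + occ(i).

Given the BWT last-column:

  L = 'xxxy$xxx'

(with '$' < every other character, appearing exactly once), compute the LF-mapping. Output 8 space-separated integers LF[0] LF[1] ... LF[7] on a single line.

Answer: 1 2 3 7 0 4 5 6

Derivation:
Char counts: '$':1, 'x':6, 'y':1
C (first-col start): C('$')=0, C('x')=1, C('y')=7
L[0]='x': occ=0, LF[0]=C('x')+0=1+0=1
L[1]='x': occ=1, LF[1]=C('x')+1=1+1=2
L[2]='x': occ=2, LF[2]=C('x')+2=1+2=3
L[3]='y': occ=0, LF[3]=C('y')+0=7+0=7
L[4]='$': occ=0, LF[4]=C('$')+0=0+0=0
L[5]='x': occ=3, LF[5]=C('x')+3=1+3=4
L[6]='x': occ=4, LF[6]=C('x')+4=1+4=5
L[7]='x': occ=5, LF[7]=C('x')+5=1+5=6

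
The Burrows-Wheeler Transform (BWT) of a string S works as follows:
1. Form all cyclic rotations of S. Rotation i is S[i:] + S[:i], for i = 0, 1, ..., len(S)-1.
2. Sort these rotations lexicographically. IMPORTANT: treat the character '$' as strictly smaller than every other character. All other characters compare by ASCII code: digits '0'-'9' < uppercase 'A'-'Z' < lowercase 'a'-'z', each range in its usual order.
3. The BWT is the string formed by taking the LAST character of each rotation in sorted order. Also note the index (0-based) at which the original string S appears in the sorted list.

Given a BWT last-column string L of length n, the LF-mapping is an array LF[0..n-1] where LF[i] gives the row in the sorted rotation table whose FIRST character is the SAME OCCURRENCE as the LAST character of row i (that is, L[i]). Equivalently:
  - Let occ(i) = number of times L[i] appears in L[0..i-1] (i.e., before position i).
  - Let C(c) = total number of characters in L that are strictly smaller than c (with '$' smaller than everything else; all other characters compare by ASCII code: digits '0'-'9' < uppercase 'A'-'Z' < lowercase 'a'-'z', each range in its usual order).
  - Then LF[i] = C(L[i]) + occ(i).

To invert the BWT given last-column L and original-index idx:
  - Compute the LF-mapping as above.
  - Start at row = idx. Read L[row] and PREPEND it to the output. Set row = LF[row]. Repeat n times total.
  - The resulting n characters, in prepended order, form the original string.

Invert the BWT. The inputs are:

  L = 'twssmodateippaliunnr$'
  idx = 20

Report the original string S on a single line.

Answer: walrusdisappointment$

Derivation:
LF mapping: 17 20 15 16 8 11 3 1 18 4 5 12 13 2 7 6 19 9 10 14 0
Walk LF starting at row 20, prepending L[row]:
  step 1: row=20, L[20]='$', prepend. Next row=LF[20]=0
  step 2: row=0, L[0]='t', prepend. Next row=LF[0]=17
  step 3: row=17, L[17]='n', prepend. Next row=LF[17]=9
  step 4: row=9, L[9]='e', prepend. Next row=LF[9]=4
  step 5: row=4, L[4]='m', prepend. Next row=LF[4]=8
  step 6: row=8, L[8]='t', prepend. Next row=LF[8]=18
  step 7: row=18, L[18]='n', prepend. Next row=LF[18]=10
  step 8: row=10, L[10]='i', prepend. Next row=LF[10]=5
  step 9: row=5, L[5]='o', prepend. Next row=LF[5]=11
  step 10: row=11, L[11]='p', prepend. Next row=LF[11]=12
  step 11: row=12, L[12]='p', prepend. Next row=LF[12]=13
  step 12: row=13, L[13]='a', prepend. Next row=LF[13]=2
  step 13: row=2, L[2]='s', prepend. Next row=LF[2]=15
  step 14: row=15, L[15]='i', prepend. Next row=LF[15]=6
  step 15: row=6, L[6]='d', prepend. Next row=LF[6]=3
  step 16: row=3, L[3]='s', prepend. Next row=LF[3]=16
  step 17: row=16, L[16]='u', prepend. Next row=LF[16]=19
  step 18: row=19, L[19]='r', prepend. Next row=LF[19]=14
  step 19: row=14, L[14]='l', prepend. Next row=LF[14]=7
  step 20: row=7, L[7]='a', prepend. Next row=LF[7]=1
  step 21: row=1, L[1]='w', prepend. Next row=LF[1]=20
Reversed output: walrusdisappointment$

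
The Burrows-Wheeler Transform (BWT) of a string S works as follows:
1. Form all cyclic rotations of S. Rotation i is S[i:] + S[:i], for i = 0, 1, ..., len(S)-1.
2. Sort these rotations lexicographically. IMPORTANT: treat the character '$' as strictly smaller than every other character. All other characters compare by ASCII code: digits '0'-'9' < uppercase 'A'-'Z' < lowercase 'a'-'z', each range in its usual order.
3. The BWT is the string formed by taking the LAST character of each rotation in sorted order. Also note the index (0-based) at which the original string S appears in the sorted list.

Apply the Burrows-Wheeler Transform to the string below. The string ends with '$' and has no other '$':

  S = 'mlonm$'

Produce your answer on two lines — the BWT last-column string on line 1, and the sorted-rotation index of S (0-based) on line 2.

Answer: mmn$ol
3

Derivation:
All 6 rotations (rotation i = S[i:]+S[:i]):
  rot[0] = mlonm$
  rot[1] = lonm$m
  rot[2] = onm$ml
  rot[3] = nm$mlo
  rot[4] = m$mlon
  rot[5] = $mlonm
Sorted (with $ < everything):
  sorted[0] = $mlonm  (last char: 'm')
  sorted[1] = lonm$m  (last char: 'm')
  sorted[2] = m$mlon  (last char: 'n')
  sorted[3] = mlonm$  (last char: '$')
  sorted[4] = nm$mlo  (last char: 'o')
  sorted[5] = onm$ml  (last char: 'l')
Last column: mmn$ol
Original string S is at sorted index 3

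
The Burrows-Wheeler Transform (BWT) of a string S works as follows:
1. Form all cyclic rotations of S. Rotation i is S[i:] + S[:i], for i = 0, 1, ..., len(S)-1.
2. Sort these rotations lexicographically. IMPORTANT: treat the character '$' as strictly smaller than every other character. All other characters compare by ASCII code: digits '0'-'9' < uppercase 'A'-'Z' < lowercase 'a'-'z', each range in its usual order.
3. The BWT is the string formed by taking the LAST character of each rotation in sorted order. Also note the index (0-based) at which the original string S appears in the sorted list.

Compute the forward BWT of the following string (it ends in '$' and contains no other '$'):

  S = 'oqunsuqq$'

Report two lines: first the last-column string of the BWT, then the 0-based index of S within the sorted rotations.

All 9 rotations (rotation i = S[i:]+S[:i]):
  rot[0] = oqunsuqq$
  rot[1] = qunsuqq$o
  rot[2] = unsuqq$oq
  rot[3] = nsuqq$oqu
  rot[4] = suqq$oqun
  rot[5] = uqq$oquns
  rot[6] = qq$oqunsu
  rot[7] = q$oqunsuq
  rot[8] = $oqunsuqq
Sorted (with $ < everything):
  sorted[0] = $oqunsuqq  (last char: 'q')
  sorted[1] = nsuqq$oqu  (last char: 'u')
  sorted[2] = oqunsuqq$  (last char: '$')
  sorted[3] = q$oqunsuq  (last char: 'q')
  sorted[4] = qq$oqunsu  (last char: 'u')
  sorted[5] = qunsuqq$o  (last char: 'o')
  sorted[6] = suqq$oqun  (last char: 'n')
  sorted[7] = unsuqq$oq  (last char: 'q')
  sorted[8] = uqq$oquns  (last char: 's')
Last column: qu$quonqs
Original string S is at sorted index 2

Answer: qu$quonqs
2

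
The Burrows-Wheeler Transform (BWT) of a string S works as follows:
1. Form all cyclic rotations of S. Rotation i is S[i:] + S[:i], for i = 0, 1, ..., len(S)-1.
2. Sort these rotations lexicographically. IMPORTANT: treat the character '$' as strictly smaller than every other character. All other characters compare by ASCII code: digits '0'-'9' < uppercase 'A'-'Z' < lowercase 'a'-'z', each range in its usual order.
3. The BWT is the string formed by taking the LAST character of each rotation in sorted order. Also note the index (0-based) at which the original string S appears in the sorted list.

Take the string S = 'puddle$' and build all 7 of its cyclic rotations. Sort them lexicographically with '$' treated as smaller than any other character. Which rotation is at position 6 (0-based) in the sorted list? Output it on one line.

Answer: uddle$p

Derivation:
All 7 rotations (rotation i = S[i:]+S[:i]):
  rot[0] = puddle$
  rot[1] = uddle$p
  rot[2] = ddle$pu
  rot[3] = dle$pud
  rot[4] = le$pudd
  rot[5] = e$puddl
  rot[6] = $puddle
Sorted (with $ < everything):
  sorted[0] = $puddle
  sorted[1] = ddle$pu
  sorted[2] = dle$pud
  sorted[3] = e$puddl
  sorted[4] = le$pudd
  sorted[5] = puddle$
  sorted[6] = uddle$p
sorted[6] = uddle$p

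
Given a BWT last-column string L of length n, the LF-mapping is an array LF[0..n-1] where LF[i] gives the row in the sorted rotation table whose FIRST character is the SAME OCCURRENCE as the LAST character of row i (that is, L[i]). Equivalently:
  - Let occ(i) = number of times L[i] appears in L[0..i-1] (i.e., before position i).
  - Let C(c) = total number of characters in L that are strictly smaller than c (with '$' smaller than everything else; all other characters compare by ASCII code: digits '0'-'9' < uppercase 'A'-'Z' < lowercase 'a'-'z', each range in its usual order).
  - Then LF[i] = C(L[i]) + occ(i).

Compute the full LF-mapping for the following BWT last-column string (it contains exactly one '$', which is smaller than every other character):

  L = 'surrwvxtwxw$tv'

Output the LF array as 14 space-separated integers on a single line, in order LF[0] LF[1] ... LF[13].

Answer: 3 6 1 2 9 7 12 4 10 13 11 0 5 8

Derivation:
Char counts: '$':1, 'r':2, 's':1, 't':2, 'u':1, 'v':2, 'w':3, 'x':2
C (first-col start): C('$')=0, C('r')=1, C('s')=3, C('t')=4, C('u')=6, C('v')=7, C('w')=9, C('x')=12
L[0]='s': occ=0, LF[0]=C('s')+0=3+0=3
L[1]='u': occ=0, LF[1]=C('u')+0=6+0=6
L[2]='r': occ=0, LF[2]=C('r')+0=1+0=1
L[3]='r': occ=1, LF[3]=C('r')+1=1+1=2
L[4]='w': occ=0, LF[4]=C('w')+0=9+0=9
L[5]='v': occ=0, LF[5]=C('v')+0=7+0=7
L[6]='x': occ=0, LF[6]=C('x')+0=12+0=12
L[7]='t': occ=0, LF[7]=C('t')+0=4+0=4
L[8]='w': occ=1, LF[8]=C('w')+1=9+1=10
L[9]='x': occ=1, LF[9]=C('x')+1=12+1=13
L[10]='w': occ=2, LF[10]=C('w')+2=9+2=11
L[11]='$': occ=0, LF[11]=C('$')+0=0+0=0
L[12]='t': occ=1, LF[12]=C('t')+1=4+1=5
L[13]='v': occ=1, LF[13]=C('v')+1=7+1=8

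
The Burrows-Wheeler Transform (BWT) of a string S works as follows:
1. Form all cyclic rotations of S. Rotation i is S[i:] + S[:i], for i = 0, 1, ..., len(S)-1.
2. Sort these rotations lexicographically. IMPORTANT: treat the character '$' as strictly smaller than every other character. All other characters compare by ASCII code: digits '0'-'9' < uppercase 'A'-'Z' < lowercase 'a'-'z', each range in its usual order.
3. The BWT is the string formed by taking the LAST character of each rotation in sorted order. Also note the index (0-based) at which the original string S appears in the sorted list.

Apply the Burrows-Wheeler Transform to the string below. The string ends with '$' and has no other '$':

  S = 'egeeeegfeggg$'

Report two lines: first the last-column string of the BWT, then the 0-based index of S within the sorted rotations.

All 13 rotations (rotation i = S[i:]+S[:i]):
  rot[0] = egeeeegfeggg$
  rot[1] = geeeegfeggg$e
  rot[2] = eeeegfeggg$eg
  rot[3] = eeegfeggg$ege
  rot[4] = eegfeggg$egee
  rot[5] = egfeggg$egeee
  rot[6] = gfeggg$egeeee
  rot[7] = feggg$egeeeeg
  rot[8] = eggg$egeeeegf
  rot[9] = ggg$egeeeegfe
  rot[10] = gg$egeeeegfeg
  rot[11] = g$egeeeegfegg
  rot[12] = $egeeeegfeggg
Sorted (with $ < everything):
  sorted[0] = $egeeeegfeggg  (last char: 'g')
  sorted[1] = eeeegfeggg$eg  (last char: 'g')
  sorted[2] = eeegfeggg$ege  (last char: 'e')
  sorted[3] = eegfeggg$egee  (last char: 'e')
  sorted[4] = egeeeegfeggg$  (last char: '$')
  sorted[5] = egfeggg$egeee  (last char: 'e')
  sorted[6] = eggg$egeeeegf  (last char: 'f')
  sorted[7] = feggg$egeeeeg  (last char: 'g')
  sorted[8] = g$egeeeegfegg  (last char: 'g')
  sorted[9] = geeeegfeggg$e  (last char: 'e')
  sorted[10] = gfeggg$egeeee  (last char: 'e')
  sorted[11] = gg$egeeeegfeg  (last char: 'g')
  sorted[12] = ggg$egeeeegfe  (last char: 'e')
Last column: ggee$efggeege
Original string S is at sorted index 4

Answer: ggee$efggeege
4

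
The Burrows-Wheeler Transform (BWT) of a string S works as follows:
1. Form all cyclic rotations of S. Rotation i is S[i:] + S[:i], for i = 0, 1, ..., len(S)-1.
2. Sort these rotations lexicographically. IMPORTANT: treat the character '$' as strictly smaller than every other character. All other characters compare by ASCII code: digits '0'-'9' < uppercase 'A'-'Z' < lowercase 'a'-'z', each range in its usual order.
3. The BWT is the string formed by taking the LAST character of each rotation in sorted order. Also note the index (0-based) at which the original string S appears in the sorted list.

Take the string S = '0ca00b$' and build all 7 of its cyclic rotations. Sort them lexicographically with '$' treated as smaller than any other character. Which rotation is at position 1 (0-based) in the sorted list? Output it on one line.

Answer: 00b$0ca

Derivation:
All 7 rotations (rotation i = S[i:]+S[:i]):
  rot[0] = 0ca00b$
  rot[1] = ca00b$0
  rot[2] = a00b$0c
  rot[3] = 00b$0ca
  rot[4] = 0b$0ca0
  rot[5] = b$0ca00
  rot[6] = $0ca00b
Sorted (with $ < everything):
  sorted[0] = $0ca00b
  sorted[1] = 00b$0ca
  sorted[2] = 0b$0ca0
  sorted[3] = 0ca00b$
  sorted[4] = a00b$0c
  sorted[5] = b$0ca00
  sorted[6] = ca00b$0
sorted[1] = 00b$0ca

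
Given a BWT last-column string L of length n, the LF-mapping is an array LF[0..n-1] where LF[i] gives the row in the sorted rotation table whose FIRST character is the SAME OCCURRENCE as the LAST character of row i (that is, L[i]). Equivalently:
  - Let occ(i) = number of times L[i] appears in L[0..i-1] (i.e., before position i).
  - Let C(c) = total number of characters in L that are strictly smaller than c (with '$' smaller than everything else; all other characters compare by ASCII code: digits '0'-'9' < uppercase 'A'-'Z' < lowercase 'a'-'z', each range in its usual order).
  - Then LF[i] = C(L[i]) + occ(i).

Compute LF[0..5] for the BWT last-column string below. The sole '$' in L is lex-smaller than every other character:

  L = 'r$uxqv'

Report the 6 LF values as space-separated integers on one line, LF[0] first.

Answer: 2 0 3 5 1 4

Derivation:
Char counts: '$':1, 'q':1, 'r':1, 'u':1, 'v':1, 'x':1
C (first-col start): C('$')=0, C('q')=1, C('r')=2, C('u')=3, C('v')=4, C('x')=5
L[0]='r': occ=0, LF[0]=C('r')+0=2+0=2
L[1]='$': occ=0, LF[1]=C('$')+0=0+0=0
L[2]='u': occ=0, LF[2]=C('u')+0=3+0=3
L[3]='x': occ=0, LF[3]=C('x')+0=5+0=5
L[4]='q': occ=0, LF[4]=C('q')+0=1+0=1
L[5]='v': occ=0, LF[5]=C('v')+0=4+0=4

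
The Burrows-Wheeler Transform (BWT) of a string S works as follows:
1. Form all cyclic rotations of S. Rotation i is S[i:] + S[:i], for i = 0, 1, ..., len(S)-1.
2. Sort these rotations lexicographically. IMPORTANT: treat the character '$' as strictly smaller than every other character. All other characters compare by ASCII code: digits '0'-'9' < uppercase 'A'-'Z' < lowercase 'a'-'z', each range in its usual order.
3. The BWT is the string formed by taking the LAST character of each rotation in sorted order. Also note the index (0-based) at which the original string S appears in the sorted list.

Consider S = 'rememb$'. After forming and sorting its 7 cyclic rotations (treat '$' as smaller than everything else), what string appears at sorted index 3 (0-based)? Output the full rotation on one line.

Answer: ememb$r

Derivation:
All 7 rotations (rotation i = S[i:]+S[:i]):
  rot[0] = rememb$
  rot[1] = ememb$r
  rot[2] = memb$re
  rot[3] = emb$rem
  rot[4] = mb$reme
  rot[5] = b$remem
  rot[6] = $rememb
Sorted (with $ < everything):
  sorted[0] = $rememb
  sorted[1] = b$remem
  sorted[2] = emb$rem
  sorted[3] = ememb$r
  sorted[4] = mb$reme
  sorted[5] = memb$re
  sorted[6] = rememb$
sorted[3] = ememb$r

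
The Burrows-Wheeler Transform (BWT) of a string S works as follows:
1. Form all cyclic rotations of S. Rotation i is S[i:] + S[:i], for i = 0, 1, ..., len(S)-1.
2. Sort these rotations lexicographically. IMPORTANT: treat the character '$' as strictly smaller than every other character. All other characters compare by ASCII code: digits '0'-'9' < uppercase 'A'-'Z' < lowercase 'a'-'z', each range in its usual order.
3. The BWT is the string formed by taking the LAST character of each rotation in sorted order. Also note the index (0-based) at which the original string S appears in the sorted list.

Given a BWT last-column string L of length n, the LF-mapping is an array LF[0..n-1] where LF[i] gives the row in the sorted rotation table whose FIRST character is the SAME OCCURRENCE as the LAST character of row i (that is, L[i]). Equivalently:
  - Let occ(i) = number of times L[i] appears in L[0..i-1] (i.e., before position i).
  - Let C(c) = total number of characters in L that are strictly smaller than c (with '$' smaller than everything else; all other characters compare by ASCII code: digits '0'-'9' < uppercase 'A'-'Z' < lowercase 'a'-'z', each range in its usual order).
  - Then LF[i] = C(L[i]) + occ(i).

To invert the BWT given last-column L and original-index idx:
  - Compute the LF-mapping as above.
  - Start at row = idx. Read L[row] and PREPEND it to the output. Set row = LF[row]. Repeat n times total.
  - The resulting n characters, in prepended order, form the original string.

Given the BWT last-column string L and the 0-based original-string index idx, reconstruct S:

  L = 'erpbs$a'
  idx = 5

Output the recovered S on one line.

Answer: raspbe$

Derivation:
LF mapping: 3 5 4 2 6 0 1
Walk LF starting at row 5, prepending L[row]:
  step 1: row=5, L[5]='$', prepend. Next row=LF[5]=0
  step 2: row=0, L[0]='e', prepend. Next row=LF[0]=3
  step 3: row=3, L[3]='b', prepend. Next row=LF[3]=2
  step 4: row=2, L[2]='p', prepend. Next row=LF[2]=4
  step 5: row=4, L[4]='s', prepend. Next row=LF[4]=6
  step 6: row=6, L[6]='a', prepend. Next row=LF[6]=1
  step 7: row=1, L[1]='r', prepend. Next row=LF[1]=5
Reversed output: raspbe$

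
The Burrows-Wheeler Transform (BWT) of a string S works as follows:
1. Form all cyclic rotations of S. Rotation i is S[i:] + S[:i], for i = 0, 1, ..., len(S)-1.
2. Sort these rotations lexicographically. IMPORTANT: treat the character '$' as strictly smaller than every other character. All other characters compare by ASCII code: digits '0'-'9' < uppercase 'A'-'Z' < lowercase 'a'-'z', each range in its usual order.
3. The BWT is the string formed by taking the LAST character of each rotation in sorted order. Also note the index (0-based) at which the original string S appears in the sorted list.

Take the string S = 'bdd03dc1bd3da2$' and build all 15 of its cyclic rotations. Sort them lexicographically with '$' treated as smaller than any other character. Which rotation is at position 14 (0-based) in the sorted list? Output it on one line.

Answer: dd03dc1bd3da2$b

Derivation:
All 15 rotations (rotation i = S[i:]+S[:i]):
  rot[0] = bdd03dc1bd3da2$
  rot[1] = dd03dc1bd3da2$b
  rot[2] = d03dc1bd3da2$bd
  rot[3] = 03dc1bd3da2$bdd
  rot[4] = 3dc1bd3da2$bdd0
  rot[5] = dc1bd3da2$bdd03
  rot[6] = c1bd3da2$bdd03d
  rot[7] = 1bd3da2$bdd03dc
  rot[8] = bd3da2$bdd03dc1
  rot[9] = d3da2$bdd03dc1b
  rot[10] = 3da2$bdd03dc1bd
  rot[11] = da2$bdd03dc1bd3
  rot[12] = a2$bdd03dc1bd3d
  rot[13] = 2$bdd03dc1bd3da
  rot[14] = $bdd03dc1bd3da2
Sorted (with $ < everything):
  sorted[0] = $bdd03dc1bd3da2
  sorted[1] = 03dc1bd3da2$bdd
  sorted[2] = 1bd3da2$bdd03dc
  sorted[3] = 2$bdd03dc1bd3da
  sorted[4] = 3da2$bdd03dc1bd
  sorted[5] = 3dc1bd3da2$bdd0
  sorted[6] = a2$bdd03dc1bd3d
  sorted[7] = bd3da2$bdd03dc1
  sorted[8] = bdd03dc1bd3da2$
  sorted[9] = c1bd3da2$bdd03d
  sorted[10] = d03dc1bd3da2$bd
  sorted[11] = d3da2$bdd03dc1b
  sorted[12] = da2$bdd03dc1bd3
  sorted[13] = dc1bd3da2$bdd03
  sorted[14] = dd03dc1bd3da2$b
sorted[14] = dd03dc1bd3da2$b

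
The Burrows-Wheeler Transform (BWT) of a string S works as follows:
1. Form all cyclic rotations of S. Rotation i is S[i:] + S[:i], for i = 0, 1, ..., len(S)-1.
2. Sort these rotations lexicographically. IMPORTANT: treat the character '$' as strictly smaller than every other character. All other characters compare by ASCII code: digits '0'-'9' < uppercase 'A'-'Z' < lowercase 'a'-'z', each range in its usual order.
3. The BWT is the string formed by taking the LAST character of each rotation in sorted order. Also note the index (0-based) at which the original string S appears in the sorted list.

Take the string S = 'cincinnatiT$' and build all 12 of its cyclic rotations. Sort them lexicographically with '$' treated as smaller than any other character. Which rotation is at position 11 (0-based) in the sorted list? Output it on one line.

All 12 rotations (rotation i = S[i:]+S[:i]):
  rot[0] = cincinnatiT$
  rot[1] = incinnatiT$c
  rot[2] = ncinnatiT$ci
  rot[3] = cinnatiT$cin
  rot[4] = innatiT$cinc
  rot[5] = nnatiT$cinci
  rot[6] = natiT$cincin
  rot[7] = atiT$cincinn
  rot[8] = tiT$cincinna
  rot[9] = iT$cincinnat
  rot[10] = T$cincinnati
  rot[11] = $cincinnatiT
Sorted (with $ < everything):
  sorted[0] = $cincinnatiT
  sorted[1] = T$cincinnati
  sorted[2] = atiT$cincinn
  sorted[3] = cincinnatiT$
  sorted[4] = cinnatiT$cin
  sorted[5] = iT$cincinnat
  sorted[6] = incinnatiT$c
  sorted[7] = innatiT$cinc
  sorted[8] = natiT$cincin
  sorted[9] = ncinnatiT$ci
  sorted[10] = nnatiT$cinci
  sorted[11] = tiT$cincinna
sorted[11] = tiT$cincinna

Answer: tiT$cincinna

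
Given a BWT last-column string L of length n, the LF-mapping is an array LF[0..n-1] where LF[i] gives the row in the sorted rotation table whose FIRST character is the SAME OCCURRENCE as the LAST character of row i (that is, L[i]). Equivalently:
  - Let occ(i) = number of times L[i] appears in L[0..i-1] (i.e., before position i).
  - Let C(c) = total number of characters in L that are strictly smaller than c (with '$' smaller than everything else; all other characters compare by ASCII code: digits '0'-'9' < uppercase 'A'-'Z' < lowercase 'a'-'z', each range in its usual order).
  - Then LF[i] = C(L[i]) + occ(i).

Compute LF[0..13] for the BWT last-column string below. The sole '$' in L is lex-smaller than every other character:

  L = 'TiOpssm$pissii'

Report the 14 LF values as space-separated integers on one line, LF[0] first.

Answer: 2 3 1 8 10 11 7 0 9 4 12 13 5 6

Derivation:
Char counts: '$':1, 'O':1, 'T':1, 'i':4, 'm':1, 'p':2, 's':4
C (first-col start): C('$')=0, C('O')=1, C('T')=2, C('i')=3, C('m')=7, C('p')=8, C('s')=10
L[0]='T': occ=0, LF[0]=C('T')+0=2+0=2
L[1]='i': occ=0, LF[1]=C('i')+0=3+0=3
L[2]='O': occ=0, LF[2]=C('O')+0=1+0=1
L[3]='p': occ=0, LF[3]=C('p')+0=8+0=8
L[4]='s': occ=0, LF[4]=C('s')+0=10+0=10
L[5]='s': occ=1, LF[5]=C('s')+1=10+1=11
L[6]='m': occ=0, LF[6]=C('m')+0=7+0=7
L[7]='$': occ=0, LF[7]=C('$')+0=0+0=0
L[8]='p': occ=1, LF[8]=C('p')+1=8+1=9
L[9]='i': occ=1, LF[9]=C('i')+1=3+1=4
L[10]='s': occ=2, LF[10]=C('s')+2=10+2=12
L[11]='s': occ=3, LF[11]=C('s')+3=10+3=13
L[12]='i': occ=2, LF[12]=C('i')+2=3+2=5
L[13]='i': occ=3, LF[13]=C('i')+3=3+3=6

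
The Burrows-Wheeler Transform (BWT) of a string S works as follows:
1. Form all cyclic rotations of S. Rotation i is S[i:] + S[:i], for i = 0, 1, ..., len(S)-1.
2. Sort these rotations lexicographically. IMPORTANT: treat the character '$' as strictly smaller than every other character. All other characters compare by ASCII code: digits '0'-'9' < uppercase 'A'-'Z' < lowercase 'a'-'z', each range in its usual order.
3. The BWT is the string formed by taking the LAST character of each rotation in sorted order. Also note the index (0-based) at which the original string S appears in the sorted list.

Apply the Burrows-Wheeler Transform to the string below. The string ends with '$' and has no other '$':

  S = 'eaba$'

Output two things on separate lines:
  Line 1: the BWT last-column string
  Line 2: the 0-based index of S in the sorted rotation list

All 5 rotations (rotation i = S[i:]+S[:i]):
  rot[0] = eaba$
  rot[1] = aba$e
  rot[2] = ba$ea
  rot[3] = a$eab
  rot[4] = $eaba
Sorted (with $ < everything):
  sorted[0] = $eaba  (last char: 'a')
  sorted[1] = a$eab  (last char: 'b')
  sorted[2] = aba$e  (last char: 'e')
  sorted[3] = ba$ea  (last char: 'a')
  sorted[4] = eaba$  (last char: '$')
Last column: abea$
Original string S is at sorted index 4

Answer: abea$
4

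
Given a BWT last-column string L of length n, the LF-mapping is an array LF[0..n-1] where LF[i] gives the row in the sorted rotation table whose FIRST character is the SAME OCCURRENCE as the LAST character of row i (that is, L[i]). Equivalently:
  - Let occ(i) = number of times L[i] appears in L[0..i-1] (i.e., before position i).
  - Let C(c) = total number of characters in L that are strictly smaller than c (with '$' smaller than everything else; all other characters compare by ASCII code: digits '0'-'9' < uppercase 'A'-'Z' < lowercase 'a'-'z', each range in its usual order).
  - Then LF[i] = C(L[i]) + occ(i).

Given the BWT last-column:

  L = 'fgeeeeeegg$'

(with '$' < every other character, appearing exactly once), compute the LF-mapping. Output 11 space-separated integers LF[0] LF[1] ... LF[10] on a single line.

Char counts: '$':1, 'e':6, 'f':1, 'g':3
C (first-col start): C('$')=0, C('e')=1, C('f')=7, C('g')=8
L[0]='f': occ=0, LF[0]=C('f')+0=7+0=7
L[1]='g': occ=0, LF[1]=C('g')+0=8+0=8
L[2]='e': occ=0, LF[2]=C('e')+0=1+0=1
L[3]='e': occ=1, LF[3]=C('e')+1=1+1=2
L[4]='e': occ=2, LF[4]=C('e')+2=1+2=3
L[5]='e': occ=3, LF[5]=C('e')+3=1+3=4
L[6]='e': occ=4, LF[6]=C('e')+4=1+4=5
L[7]='e': occ=5, LF[7]=C('e')+5=1+5=6
L[8]='g': occ=1, LF[8]=C('g')+1=8+1=9
L[9]='g': occ=2, LF[9]=C('g')+2=8+2=10
L[10]='$': occ=0, LF[10]=C('$')+0=0+0=0

Answer: 7 8 1 2 3 4 5 6 9 10 0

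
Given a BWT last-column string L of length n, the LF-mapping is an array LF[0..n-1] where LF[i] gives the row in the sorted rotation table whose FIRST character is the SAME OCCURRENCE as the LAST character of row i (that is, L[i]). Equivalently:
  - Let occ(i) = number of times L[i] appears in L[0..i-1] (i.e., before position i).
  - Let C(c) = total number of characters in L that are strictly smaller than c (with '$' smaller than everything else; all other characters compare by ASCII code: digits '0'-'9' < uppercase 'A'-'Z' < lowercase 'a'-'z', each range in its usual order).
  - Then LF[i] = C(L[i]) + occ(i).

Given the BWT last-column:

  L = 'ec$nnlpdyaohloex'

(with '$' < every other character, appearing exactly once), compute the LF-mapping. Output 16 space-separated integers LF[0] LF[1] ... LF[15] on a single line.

Char counts: '$':1, 'a':1, 'c':1, 'd':1, 'e':2, 'h':1, 'l':2, 'n':2, 'o':2, 'p':1, 'x':1, 'y':1
C (first-col start): C('$')=0, C('a')=1, C('c')=2, C('d')=3, C('e')=4, C('h')=6, C('l')=7, C('n')=9, C('o')=11, C('p')=13, C('x')=14, C('y')=15
L[0]='e': occ=0, LF[0]=C('e')+0=4+0=4
L[1]='c': occ=0, LF[1]=C('c')+0=2+0=2
L[2]='$': occ=0, LF[2]=C('$')+0=0+0=0
L[3]='n': occ=0, LF[3]=C('n')+0=9+0=9
L[4]='n': occ=1, LF[4]=C('n')+1=9+1=10
L[5]='l': occ=0, LF[5]=C('l')+0=7+0=7
L[6]='p': occ=0, LF[6]=C('p')+0=13+0=13
L[7]='d': occ=0, LF[7]=C('d')+0=3+0=3
L[8]='y': occ=0, LF[8]=C('y')+0=15+0=15
L[9]='a': occ=0, LF[9]=C('a')+0=1+0=1
L[10]='o': occ=0, LF[10]=C('o')+0=11+0=11
L[11]='h': occ=0, LF[11]=C('h')+0=6+0=6
L[12]='l': occ=1, LF[12]=C('l')+1=7+1=8
L[13]='o': occ=1, LF[13]=C('o')+1=11+1=12
L[14]='e': occ=1, LF[14]=C('e')+1=4+1=5
L[15]='x': occ=0, LF[15]=C('x')+0=14+0=14

Answer: 4 2 0 9 10 7 13 3 15 1 11 6 8 12 5 14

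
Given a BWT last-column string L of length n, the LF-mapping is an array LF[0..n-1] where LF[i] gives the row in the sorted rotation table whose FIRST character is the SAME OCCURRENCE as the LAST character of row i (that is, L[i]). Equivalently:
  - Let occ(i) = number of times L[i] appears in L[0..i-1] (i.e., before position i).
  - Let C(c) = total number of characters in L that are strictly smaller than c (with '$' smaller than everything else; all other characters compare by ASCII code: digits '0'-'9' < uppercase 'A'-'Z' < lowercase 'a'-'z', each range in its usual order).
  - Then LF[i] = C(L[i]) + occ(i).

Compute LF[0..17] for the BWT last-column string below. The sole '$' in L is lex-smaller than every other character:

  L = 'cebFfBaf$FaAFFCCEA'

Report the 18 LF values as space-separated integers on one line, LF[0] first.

Answer: 14 15 13 7 16 3 11 17 0 8 12 1 9 10 4 5 6 2

Derivation:
Char counts: '$':1, 'A':2, 'B':1, 'C':2, 'E':1, 'F':4, 'a':2, 'b':1, 'c':1, 'e':1, 'f':2
C (first-col start): C('$')=0, C('A')=1, C('B')=3, C('C')=4, C('E')=6, C('F')=7, C('a')=11, C('b')=13, C('c')=14, C('e')=15, C('f')=16
L[0]='c': occ=0, LF[0]=C('c')+0=14+0=14
L[1]='e': occ=0, LF[1]=C('e')+0=15+0=15
L[2]='b': occ=0, LF[2]=C('b')+0=13+0=13
L[3]='F': occ=0, LF[3]=C('F')+0=7+0=7
L[4]='f': occ=0, LF[4]=C('f')+0=16+0=16
L[5]='B': occ=0, LF[5]=C('B')+0=3+0=3
L[6]='a': occ=0, LF[6]=C('a')+0=11+0=11
L[7]='f': occ=1, LF[7]=C('f')+1=16+1=17
L[8]='$': occ=0, LF[8]=C('$')+0=0+0=0
L[9]='F': occ=1, LF[9]=C('F')+1=7+1=8
L[10]='a': occ=1, LF[10]=C('a')+1=11+1=12
L[11]='A': occ=0, LF[11]=C('A')+0=1+0=1
L[12]='F': occ=2, LF[12]=C('F')+2=7+2=9
L[13]='F': occ=3, LF[13]=C('F')+3=7+3=10
L[14]='C': occ=0, LF[14]=C('C')+0=4+0=4
L[15]='C': occ=1, LF[15]=C('C')+1=4+1=5
L[16]='E': occ=0, LF[16]=C('E')+0=6+0=6
L[17]='A': occ=1, LF[17]=C('A')+1=1+1=2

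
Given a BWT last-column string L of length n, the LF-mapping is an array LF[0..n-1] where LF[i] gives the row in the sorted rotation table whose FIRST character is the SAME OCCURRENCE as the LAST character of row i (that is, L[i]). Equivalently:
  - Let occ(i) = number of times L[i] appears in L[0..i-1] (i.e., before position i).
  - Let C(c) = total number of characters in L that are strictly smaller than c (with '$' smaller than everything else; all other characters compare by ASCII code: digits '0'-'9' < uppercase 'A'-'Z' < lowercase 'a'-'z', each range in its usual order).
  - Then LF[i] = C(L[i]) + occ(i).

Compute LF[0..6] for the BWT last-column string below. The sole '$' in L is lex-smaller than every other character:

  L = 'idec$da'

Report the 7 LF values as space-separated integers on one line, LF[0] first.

Char counts: '$':1, 'a':1, 'c':1, 'd':2, 'e':1, 'i':1
C (first-col start): C('$')=0, C('a')=1, C('c')=2, C('d')=3, C('e')=5, C('i')=6
L[0]='i': occ=0, LF[0]=C('i')+0=6+0=6
L[1]='d': occ=0, LF[1]=C('d')+0=3+0=3
L[2]='e': occ=0, LF[2]=C('e')+0=5+0=5
L[3]='c': occ=0, LF[3]=C('c')+0=2+0=2
L[4]='$': occ=0, LF[4]=C('$')+0=0+0=0
L[5]='d': occ=1, LF[5]=C('d')+1=3+1=4
L[6]='a': occ=0, LF[6]=C('a')+0=1+0=1

Answer: 6 3 5 2 0 4 1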